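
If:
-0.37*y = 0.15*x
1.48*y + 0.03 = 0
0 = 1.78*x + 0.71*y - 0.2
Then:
No Solution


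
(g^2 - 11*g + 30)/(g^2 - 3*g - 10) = (g - 6)/(g + 2)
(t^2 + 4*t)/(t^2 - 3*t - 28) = t/(t - 7)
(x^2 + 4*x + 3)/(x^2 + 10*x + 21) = (x + 1)/(x + 7)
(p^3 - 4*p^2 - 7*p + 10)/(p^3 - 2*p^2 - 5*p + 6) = (p - 5)/(p - 3)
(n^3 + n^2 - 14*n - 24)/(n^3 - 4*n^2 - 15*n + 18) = (n^2 - 2*n - 8)/(n^2 - 7*n + 6)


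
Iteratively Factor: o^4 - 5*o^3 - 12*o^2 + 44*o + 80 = (o + 2)*(o^3 - 7*o^2 + 2*o + 40) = (o - 5)*(o + 2)*(o^2 - 2*o - 8) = (o - 5)*(o + 2)^2*(o - 4)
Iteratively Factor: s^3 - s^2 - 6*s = (s + 2)*(s^2 - 3*s) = s*(s + 2)*(s - 3)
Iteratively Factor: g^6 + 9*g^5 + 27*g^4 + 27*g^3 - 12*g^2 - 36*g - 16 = (g + 2)*(g^5 + 7*g^4 + 13*g^3 + g^2 - 14*g - 8) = (g + 1)*(g + 2)*(g^4 + 6*g^3 + 7*g^2 - 6*g - 8) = (g + 1)*(g + 2)^2*(g^3 + 4*g^2 - g - 4) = (g - 1)*(g + 1)*(g + 2)^2*(g^2 + 5*g + 4) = (g - 1)*(g + 1)*(g + 2)^2*(g + 4)*(g + 1)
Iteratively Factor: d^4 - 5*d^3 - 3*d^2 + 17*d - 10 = (d - 1)*(d^3 - 4*d^2 - 7*d + 10) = (d - 1)*(d + 2)*(d^2 - 6*d + 5) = (d - 5)*(d - 1)*(d + 2)*(d - 1)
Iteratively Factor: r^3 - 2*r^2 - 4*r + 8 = (r + 2)*(r^2 - 4*r + 4) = (r - 2)*(r + 2)*(r - 2)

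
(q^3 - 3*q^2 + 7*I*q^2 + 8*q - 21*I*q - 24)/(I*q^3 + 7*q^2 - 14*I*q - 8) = (-I*q^2 + q*(8 + 3*I) - 24)/(q^2 - 6*I*q - 8)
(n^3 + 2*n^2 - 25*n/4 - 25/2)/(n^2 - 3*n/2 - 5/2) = (n^2 + 9*n/2 + 5)/(n + 1)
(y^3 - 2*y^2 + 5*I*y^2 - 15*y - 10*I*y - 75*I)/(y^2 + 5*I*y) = y - 2 - 15/y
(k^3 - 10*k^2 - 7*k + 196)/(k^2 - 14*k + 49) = k + 4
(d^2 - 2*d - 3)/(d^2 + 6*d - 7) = (d^2 - 2*d - 3)/(d^2 + 6*d - 7)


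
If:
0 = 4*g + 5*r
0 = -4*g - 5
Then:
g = -5/4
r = 1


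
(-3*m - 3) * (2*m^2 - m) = -6*m^3 - 3*m^2 + 3*m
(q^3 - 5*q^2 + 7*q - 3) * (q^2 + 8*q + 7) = q^5 + 3*q^4 - 26*q^3 + 18*q^2 + 25*q - 21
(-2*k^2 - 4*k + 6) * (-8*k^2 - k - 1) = 16*k^4 + 34*k^3 - 42*k^2 - 2*k - 6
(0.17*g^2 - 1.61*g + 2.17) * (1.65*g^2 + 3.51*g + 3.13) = 0.2805*g^4 - 2.0598*g^3 - 1.5385*g^2 + 2.5774*g + 6.7921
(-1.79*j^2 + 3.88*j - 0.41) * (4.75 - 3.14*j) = 5.6206*j^3 - 20.6857*j^2 + 19.7174*j - 1.9475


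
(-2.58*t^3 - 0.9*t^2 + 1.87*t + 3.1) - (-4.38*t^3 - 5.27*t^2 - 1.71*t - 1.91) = 1.8*t^3 + 4.37*t^2 + 3.58*t + 5.01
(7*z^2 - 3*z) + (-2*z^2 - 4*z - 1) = 5*z^2 - 7*z - 1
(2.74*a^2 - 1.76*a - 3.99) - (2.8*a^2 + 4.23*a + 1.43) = -0.0599999999999996*a^2 - 5.99*a - 5.42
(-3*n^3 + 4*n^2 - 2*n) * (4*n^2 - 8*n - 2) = -12*n^5 + 40*n^4 - 34*n^3 + 8*n^2 + 4*n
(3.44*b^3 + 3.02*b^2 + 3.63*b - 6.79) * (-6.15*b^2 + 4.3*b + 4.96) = -21.156*b^5 - 3.781*b^4 + 7.7239*b^3 + 72.3467*b^2 - 11.1922*b - 33.6784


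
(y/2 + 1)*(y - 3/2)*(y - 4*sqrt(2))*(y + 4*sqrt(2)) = y^4/2 + y^3/4 - 35*y^2/2 - 8*y + 48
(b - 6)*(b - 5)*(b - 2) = b^3 - 13*b^2 + 52*b - 60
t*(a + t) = a*t + t^2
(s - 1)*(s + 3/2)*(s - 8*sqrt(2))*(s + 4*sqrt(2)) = s^4 - 4*sqrt(2)*s^3 + s^3/2 - 131*s^2/2 - 2*sqrt(2)*s^2 - 32*s + 6*sqrt(2)*s + 96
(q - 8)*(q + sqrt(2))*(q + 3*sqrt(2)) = q^3 - 8*q^2 + 4*sqrt(2)*q^2 - 32*sqrt(2)*q + 6*q - 48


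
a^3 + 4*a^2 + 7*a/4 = a*(a + 1/2)*(a + 7/2)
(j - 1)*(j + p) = j^2 + j*p - j - p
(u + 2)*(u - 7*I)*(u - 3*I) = u^3 + 2*u^2 - 10*I*u^2 - 21*u - 20*I*u - 42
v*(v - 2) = v^2 - 2*v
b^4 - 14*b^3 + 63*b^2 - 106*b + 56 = (b - 7)*(b - 4)*(b - 2)*(b - 1)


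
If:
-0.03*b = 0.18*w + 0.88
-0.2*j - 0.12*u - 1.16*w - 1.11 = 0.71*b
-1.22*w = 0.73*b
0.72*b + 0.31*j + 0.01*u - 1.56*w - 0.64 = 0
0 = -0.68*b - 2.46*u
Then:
No Solution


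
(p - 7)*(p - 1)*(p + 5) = p^3 - 3*p^2 - 33*p + 35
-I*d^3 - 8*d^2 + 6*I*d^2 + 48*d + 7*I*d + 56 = (d - 7)*(d - 8*I)*(-I*d - I)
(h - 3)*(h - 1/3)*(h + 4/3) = h^3 - 2*h^2 - 31*h/9 + 4/3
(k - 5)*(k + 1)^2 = k^3 - 3*k^2 - 9*k - 5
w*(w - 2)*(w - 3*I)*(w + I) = w^4 - 2*w^3 - 2*I*w^3 + 3*w^2 + 4*I*w^2 - 6*w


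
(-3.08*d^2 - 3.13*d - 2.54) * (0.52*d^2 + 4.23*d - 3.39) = -1.6016*d^4 - 14.656*d^3 - 4.1195*d^2 - 0.133500000000002*d + 8.6106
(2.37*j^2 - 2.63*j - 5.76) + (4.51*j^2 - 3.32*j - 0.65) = 6.88*j^2 - 5.95*j - 6.41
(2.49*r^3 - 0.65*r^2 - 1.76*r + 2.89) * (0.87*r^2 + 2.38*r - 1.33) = 2.1663*r^5 + 5.3607*r^4 - 6.3899*r^3 - 0.81*r^2 + 9.219*r - 3.8437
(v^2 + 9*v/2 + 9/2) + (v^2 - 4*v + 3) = 2*v^2 + v/2 + 15/2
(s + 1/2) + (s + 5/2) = 2*s + 3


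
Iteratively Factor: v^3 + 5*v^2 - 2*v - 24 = (v - 2)*(v^2 + 7*v + 12) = (v - 2)*(v + 4)*(v + 3)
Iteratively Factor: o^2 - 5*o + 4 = (o - 1)*(o - 4)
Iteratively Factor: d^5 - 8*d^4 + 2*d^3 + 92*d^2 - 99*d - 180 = (d + 3)*(d^4 - 11*d^3 + 35*d^2 - 13*d - 60) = (d - 5)*(d + 3)*(d^3 - 6*d^2 + 5*d + 12) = (d - 5)*(d - 3)*(d + 3)*(d^2 - 3*d - 4) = (d - 5)*(d - 3)*(d + 1)*(d + 3)*(d - 4)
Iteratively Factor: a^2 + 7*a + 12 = (a + 3)*(a + 4)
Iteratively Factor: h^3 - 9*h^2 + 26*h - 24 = (h - 3)*(h^2 - 6*h + 8) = (h - 3)*(h - 2)*(h - 4)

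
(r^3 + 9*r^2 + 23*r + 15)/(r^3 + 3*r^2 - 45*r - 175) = (r^2 + 4*r + 3)/(r^2 - 2*r - 35)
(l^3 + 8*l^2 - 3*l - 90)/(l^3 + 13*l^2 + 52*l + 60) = (l - 3)/(l + 2)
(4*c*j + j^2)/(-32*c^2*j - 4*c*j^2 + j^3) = -1/(8*c - j)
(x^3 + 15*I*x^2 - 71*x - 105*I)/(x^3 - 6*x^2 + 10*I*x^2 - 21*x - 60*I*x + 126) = (x + 5*I)/(x - 6)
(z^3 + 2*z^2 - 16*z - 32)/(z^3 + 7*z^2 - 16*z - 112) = (z + 2)/(z + 7)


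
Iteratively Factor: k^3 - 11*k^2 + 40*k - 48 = (k - 4)*(k^2 - 7*k + 12) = (k - 4)^2*(k - 3)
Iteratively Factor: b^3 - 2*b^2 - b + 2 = (b - 2)*(b^2 - 1) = (b - 2)*(b + 1)*(b - 1)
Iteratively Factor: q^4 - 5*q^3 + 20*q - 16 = (q - 4)*(q^3 - q^2 - 4*q + 4) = (q - 4)*(q + 2)*(q^2 - 3*q + 2) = (q - 4)*(q - 2)*(q + 2)*(q - 1)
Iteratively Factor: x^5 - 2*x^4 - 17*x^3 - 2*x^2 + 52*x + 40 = (x - 5)*(x^4 + 3*x^3 - 2*x^2 - 12*x - 8) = (x - 5)*(x - 2)*(x^3 + 5*x^2 + 8*x + 4) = (x - 5)*(x - 2)*(x + 1)*(x^2 + 4*x + 4) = (x - 5)*(x - 2)*(x + 1)*(x + 2)*(x + 2)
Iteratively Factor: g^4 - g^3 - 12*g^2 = (g)*(g^3 - g^2 - 12*g) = g*(g - 4)*(g^2 + 3*g) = g^2*(g - 4)*(g + 3)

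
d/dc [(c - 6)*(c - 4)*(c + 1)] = 3*c^2 - 18*c + 14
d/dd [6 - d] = -1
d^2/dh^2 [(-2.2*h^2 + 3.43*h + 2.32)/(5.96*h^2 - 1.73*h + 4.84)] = (198.310656*h^3 + 875.233152*h^2 - 737.185248*h - 165.592728)/(211.708736*h^6 - 184.357104*h^5 + 569.286684*h^4 - 304.603349*h^3 + 462.306636*h^2 - 121.578864*h + 113.379904)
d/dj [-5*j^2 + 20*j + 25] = 20 - 10*j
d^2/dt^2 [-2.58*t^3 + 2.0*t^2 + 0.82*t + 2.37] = 4.0 - 15.48*t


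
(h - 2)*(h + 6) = h^2 + 4*h - 12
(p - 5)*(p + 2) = p^2 - 3*p - 10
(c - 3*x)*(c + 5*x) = c^2 + 2*c*x - 15*x^2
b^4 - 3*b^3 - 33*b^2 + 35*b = b*(b - 7)*(b - 1)*(b + 5)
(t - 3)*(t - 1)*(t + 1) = t^3 - 3*t^2 - t + 3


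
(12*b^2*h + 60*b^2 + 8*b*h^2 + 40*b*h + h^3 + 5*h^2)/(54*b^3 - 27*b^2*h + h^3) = (2*b*h + 10*b + h^2 + 5*h)/(9*b^2 - 6*b*h + h^2)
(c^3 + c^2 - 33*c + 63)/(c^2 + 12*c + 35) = (c^2 - 6*c + 9)/(c + 5)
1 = 1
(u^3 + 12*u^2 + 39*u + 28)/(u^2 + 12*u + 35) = (u^2 + 5*u + 4)/(u + 5)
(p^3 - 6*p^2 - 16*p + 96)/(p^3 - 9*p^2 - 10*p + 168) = (p - 4)/(p - 7)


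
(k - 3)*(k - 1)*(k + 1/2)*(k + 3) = k^4 - k^3/2 - 19*k^2/2 + 9*k/2 + 9/2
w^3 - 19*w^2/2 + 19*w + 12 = (w - 6)*(w - 4)*(w + 1/2)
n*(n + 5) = n^2 + 5*n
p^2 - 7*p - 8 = (p - 8)*(p + 1)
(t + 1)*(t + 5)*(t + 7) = t^3 + 13*t^2 + 47*t + 35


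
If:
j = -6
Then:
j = -6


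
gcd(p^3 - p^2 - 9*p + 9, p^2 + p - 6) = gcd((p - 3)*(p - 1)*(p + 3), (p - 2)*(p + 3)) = p + 3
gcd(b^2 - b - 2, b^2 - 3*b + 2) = b - 2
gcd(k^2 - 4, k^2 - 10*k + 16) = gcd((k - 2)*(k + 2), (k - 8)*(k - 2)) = k - 2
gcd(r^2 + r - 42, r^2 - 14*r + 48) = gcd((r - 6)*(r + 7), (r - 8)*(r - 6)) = r - 6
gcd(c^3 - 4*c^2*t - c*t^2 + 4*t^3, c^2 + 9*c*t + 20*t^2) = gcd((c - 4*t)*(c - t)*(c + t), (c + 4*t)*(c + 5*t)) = 1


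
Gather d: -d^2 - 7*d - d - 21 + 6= -d^2 - 8*d - 15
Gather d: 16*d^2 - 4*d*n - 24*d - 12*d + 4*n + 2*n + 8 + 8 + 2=16*d^2 + d*(-4*n - 36) + 6*n + 18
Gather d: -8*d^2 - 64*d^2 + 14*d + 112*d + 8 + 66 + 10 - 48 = -72*d^2 + 126*d + 36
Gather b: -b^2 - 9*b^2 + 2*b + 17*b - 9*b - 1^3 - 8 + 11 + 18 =-10*b^2 + 10*b + 20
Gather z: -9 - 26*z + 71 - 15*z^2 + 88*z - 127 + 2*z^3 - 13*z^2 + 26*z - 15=2*z^3 - 28*z^2 + 88*z - 80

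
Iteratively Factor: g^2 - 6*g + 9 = (g - 3)*(g - 3)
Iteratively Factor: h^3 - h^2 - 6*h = (h - 3)*(h^2 + 2*h) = (h - 3)*(h + 2)*(h)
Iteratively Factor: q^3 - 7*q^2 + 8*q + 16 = (q - 4)*(q^2 - 3*q - 4) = (q - 4)^2*(q + 1)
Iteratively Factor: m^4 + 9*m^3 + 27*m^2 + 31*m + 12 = (m + 4)*(m^3 + 5*m^2 + 7*m + 3) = (m + 1)*(m + 4)*(m^2 + 4*m + 3) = (m + 1)*(m + 3)*(m + 4)*(m + 1)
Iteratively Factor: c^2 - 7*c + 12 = (c - 3)*(c - 4)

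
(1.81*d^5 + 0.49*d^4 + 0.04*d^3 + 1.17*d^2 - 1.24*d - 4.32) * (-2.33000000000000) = -4.2173*d^5 - 1.1417*d^4 - 0.0932*d^3 - 2.7261*d^2 + 2.8892*d + 10.0656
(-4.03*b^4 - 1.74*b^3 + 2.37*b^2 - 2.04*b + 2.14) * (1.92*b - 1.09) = -7.7376*b^5 + 1.0519*b^4 + 6.447*b^3 - 6.5001*b^2 + 6.3324*b - 2.3326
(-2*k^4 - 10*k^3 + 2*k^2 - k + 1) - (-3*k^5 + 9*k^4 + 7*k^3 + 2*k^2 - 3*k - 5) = 3*k^5 - 11*k^4 - 17*k^3 + 2*k + 6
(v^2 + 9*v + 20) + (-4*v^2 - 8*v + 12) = -3*v^2 + v + 32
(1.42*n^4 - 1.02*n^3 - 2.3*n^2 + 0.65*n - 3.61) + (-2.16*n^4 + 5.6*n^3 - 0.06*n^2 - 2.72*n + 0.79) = -0.74*n^4 + 4.58*n^3 - 2.36*n^2 - 2.07*n - 2.82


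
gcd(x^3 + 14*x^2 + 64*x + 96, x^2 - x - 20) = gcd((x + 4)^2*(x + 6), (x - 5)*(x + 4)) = x + 4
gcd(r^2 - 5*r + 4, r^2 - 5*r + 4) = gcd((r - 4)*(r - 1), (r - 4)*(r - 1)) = r^2 - 5*r + 4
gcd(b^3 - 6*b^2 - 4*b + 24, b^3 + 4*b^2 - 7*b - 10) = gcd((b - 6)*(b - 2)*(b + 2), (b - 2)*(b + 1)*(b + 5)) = b - 2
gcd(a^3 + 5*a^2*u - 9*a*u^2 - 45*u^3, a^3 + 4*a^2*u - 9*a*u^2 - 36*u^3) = -a^2 + 9*u^2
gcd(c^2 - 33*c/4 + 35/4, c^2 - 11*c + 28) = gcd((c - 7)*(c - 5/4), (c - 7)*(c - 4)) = c - 7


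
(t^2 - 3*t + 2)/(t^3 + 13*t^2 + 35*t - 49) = (t - 2)/(t^2 + 14*t + 49)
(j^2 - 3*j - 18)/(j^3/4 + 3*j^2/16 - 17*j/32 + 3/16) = 32*(j^2 - 3*j - 18)/(8*j^3 + 6*j^2 - 17*j + 6)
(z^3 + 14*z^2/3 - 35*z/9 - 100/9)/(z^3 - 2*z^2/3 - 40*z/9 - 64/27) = 3*(3*z^2 + 10*z - 25)/(9*z^2 - 18*z - 16)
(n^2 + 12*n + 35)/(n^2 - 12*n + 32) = (n^2 + 12*n + 35)/(n^2 - 12*n + 32)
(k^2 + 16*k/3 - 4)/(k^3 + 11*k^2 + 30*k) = (k - 2/3)/(k*(k + 5))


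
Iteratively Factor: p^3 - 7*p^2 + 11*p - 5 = (p - 5)*(p^2 - 2*p + 1) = (p - 5)*(p - 1)*(p - 1)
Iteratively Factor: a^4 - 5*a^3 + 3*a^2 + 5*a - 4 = (a - 1)*(a^3 - 4*a^2 - a + 4) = (a - 1)*(a + 1)*(a^2 - 5*a + 4) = (a - 4)*(a - 1)*(a + 1)*(a - 1)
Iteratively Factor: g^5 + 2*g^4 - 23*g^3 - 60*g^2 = (g + 3)*(g^4 - g^3 - 20*g^2) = (g - 5)*(g + 3)*(g^3 + 4*g^2) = g*(g - 5)*(g + 3)*(g^2 + 4*g) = g^2*(g - 5)*(g + 3)*(g + 4)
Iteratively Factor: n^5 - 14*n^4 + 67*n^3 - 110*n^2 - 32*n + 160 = (n - 4)*(n^4 - 10*n^3 + 27*n^2 - 2*n - 40) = (n - 5)*(n - 4)*(n^3 - 5*n^2 + 2*n + 8) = (n - 5)*(n - 4)*(n - 2)*(n^2 - 3*n - 4) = (n - 5)*(n - 4)^2*(n - 2)*(n + 1)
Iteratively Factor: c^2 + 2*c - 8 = (c + 4)*(c - 2)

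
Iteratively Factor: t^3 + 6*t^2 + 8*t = (t + 2)*(t^2 + 4*t) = (t + 2)*(t + 4)*(t)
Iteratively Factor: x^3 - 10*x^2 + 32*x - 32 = (x - 4)*(x^2 - 6*x + 8) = (x - 4)*(x - 2)*(x - 4)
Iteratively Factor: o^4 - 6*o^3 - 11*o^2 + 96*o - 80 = (o - 1)*(o^3 - 5*o^2 - 16*o + 80) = (o - 1)*(o + 4)*(o^2 - 9*o + 20) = (o - 4)*(o - 1)*(o + 4)*(o - 5)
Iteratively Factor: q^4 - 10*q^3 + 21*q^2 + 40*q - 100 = (q - 5)*(q^3 - 5*q^2 - 4*q + 20) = (q - 5)*(q + 2)*(q^2 - 7*q + 10) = (q - 5)*(q - 2)*(q + 2)*(q - 5)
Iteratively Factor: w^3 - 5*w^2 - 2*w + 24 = (w - 3)*(w^2 - 2*w - 8) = (w - 4)*(w - 3)*(w + 2)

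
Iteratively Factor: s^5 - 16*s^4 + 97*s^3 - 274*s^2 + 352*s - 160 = (s - 1)*(s^4 - 15*s^3 + 82*s^2 - 192*s + 160) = (s - 2)*(s - 1)*(s^3 - 13*s^2 + 56*s - 80) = (s - 4)*(s - 2)*(s - 1)*(s^2 - 9*s + 20) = (s - 4)^2*(s - 2)*(s - 1)*(s - 5)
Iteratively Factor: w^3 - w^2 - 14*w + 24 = (w - 3)*(w^2 + 2*w - 8) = (w - 3)*(w - 2)*(w + 4)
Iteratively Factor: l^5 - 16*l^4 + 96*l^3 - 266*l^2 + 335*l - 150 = (l - 2)*(l^4 - 14*l^3 + 68*l^2 - 130*l + 75) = (l - 5)*(l - 2)*(l^3 - 9*l^2 + 23*l - 15) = (l - 5)*(l - 2)*(l - 1)*(l^2 - 8*l + 15) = (l - 5)^2*(l - 2)*(l - 1)*(l - 3)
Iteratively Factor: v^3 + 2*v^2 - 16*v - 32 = (v - 4)*(v^2 + 6*v + 8) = (v - 4)*(v + 2)*(v + 4)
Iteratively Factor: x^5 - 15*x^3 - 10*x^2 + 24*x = (x + 2)*(x^4 - 2*x^3 - 11*x^2 + 12*x) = (x - 1)*(x + 2)*(x^3 - x^2 - 12*x) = (x - 4)*(x - 1)*(x + 2)*(x^2 + 3*x) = (x - 4)*(x - 1)*(x + 2)*(x + 3)*(x)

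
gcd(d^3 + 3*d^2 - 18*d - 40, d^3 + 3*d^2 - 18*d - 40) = d^3 + 3*d^2 - 18*d - 40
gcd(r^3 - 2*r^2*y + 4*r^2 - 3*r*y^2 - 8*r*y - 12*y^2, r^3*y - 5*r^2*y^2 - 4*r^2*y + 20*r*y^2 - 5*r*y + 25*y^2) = 1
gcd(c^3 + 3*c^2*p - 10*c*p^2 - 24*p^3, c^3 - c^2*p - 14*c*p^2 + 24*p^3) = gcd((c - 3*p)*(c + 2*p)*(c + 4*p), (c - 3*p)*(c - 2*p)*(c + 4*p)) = -c^2 - c*p + 12*p^2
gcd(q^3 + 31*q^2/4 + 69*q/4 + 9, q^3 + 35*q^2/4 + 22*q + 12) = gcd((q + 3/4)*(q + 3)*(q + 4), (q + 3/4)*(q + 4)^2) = q^2 + 19*q/4 + 3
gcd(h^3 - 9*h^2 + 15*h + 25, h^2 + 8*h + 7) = h + 1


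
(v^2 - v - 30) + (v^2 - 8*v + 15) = 2*v^2 - 9*v - 15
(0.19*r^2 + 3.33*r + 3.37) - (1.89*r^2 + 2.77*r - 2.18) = -1.7*r^2 + 0.56*r + 5.55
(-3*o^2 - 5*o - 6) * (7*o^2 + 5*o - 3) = -21*o^4 - 50*o^3 - 58*o^2 - 15*o + 18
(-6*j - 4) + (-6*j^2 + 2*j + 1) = -6*j^2 - 4*j - 3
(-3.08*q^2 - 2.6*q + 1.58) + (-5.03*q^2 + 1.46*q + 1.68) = -8.11*q^2 - 1.14*q + 3.26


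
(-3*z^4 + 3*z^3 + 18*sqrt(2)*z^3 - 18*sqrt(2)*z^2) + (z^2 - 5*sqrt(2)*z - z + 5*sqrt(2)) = -3*z^4 + 3*z^3 + 18*sqrt(2)*z^3 - 18*sqrt(2)*z^2 + z^2 - 5*sqrt(2)*z - z + 5*sqrt(2)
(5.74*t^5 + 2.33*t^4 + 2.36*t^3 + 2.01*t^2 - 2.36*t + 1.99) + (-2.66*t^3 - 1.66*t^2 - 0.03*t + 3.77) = 5.74*t^5 + 2.33*t^4 - 0.3*t^3 + 0.35*t^2 - 2.39*t + 5.76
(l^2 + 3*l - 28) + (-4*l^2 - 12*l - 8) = -3*l^2 - 9*l - 36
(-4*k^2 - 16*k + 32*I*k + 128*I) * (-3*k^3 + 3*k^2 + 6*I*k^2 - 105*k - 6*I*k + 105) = 12*k^5 + 36*k^4 - 120*I*k^4 + 180*k^3 - 360*I*k^3 + 684*k^2 - 2880*I*k^2 - 912*k - 10080*I*k + 13440*I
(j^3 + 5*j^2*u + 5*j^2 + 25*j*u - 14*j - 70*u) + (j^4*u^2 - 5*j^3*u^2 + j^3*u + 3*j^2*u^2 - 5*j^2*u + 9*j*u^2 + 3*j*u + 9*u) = j^4*u^2 - 5*j^3*u^2 + j^3*u + j^3 + 3*j^2*u^2 + 5*j^2 + 9*j*u^2 + 28*j*u - 14*j - 61*u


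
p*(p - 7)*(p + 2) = p^3 - 5*p^2 - 14*p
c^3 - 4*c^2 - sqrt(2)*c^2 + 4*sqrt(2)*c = c*(c - 4)*(c - sqrt(2))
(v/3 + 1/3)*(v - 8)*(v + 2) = v^3/3 - 5*v^2/3 - 22*v/3 - 16/3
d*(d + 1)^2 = d^3 + 2*d^2 + d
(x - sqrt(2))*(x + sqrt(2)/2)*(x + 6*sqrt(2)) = x^3 + 11*sqrt(2)*x^2/2 - 7*x - 6*sqrt(2)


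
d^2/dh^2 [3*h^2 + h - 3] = 6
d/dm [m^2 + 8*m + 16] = 2*m + 8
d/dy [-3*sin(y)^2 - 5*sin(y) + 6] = -(6*sin(y) + 5)*cos(y)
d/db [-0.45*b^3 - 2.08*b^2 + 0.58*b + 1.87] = -1.35*b^2 - 4.16*b + 0.58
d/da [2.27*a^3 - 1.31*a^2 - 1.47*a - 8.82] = 6.81*a^2 - 2.62*a - 1.47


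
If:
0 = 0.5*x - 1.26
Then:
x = 2.52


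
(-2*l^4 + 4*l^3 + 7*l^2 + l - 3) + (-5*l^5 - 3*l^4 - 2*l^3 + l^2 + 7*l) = -5*l^5 - 5*l^4 + 2*l^3 + 8*l^2 + 8*l - 3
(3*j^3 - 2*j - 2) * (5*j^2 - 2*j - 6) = 15*j^5 - 6*j^4 - 28*j^3 - 6*j^2 + 16*j + 12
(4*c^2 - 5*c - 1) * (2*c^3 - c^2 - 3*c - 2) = 8*c^5 - 14*c^4 - 9*c^3 + 8*c^2 + 13*c + 2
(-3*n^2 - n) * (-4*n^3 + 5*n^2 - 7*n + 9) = 12*n^5 - 11*n^4 + 16*n^3 - 20*n^2 - 9*n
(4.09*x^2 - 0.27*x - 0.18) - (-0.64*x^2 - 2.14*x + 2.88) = 4.73*x^2 + 1.87*x - 3.06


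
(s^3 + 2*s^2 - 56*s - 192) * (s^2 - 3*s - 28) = s^5 - s^4 - 90*s^3 - 80*s^2 + 2144*s + 5376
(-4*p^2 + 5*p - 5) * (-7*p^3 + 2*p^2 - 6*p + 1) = 28*p^5 - 43*p^4 + 69*p^3 - 44*p^2 + 35*p - 5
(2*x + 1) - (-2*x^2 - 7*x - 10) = 2*x^2 + 9*x + 11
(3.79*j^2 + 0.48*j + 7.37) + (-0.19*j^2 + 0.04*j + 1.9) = 3.6*j^2 + 0.52*j + 9.27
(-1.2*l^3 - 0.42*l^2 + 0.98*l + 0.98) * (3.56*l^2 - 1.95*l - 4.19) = -4.272*l^5 + 0.8448*l^4 + 9.3358*l^3 + 3.3376*l^2 - 6.0172*l - 4.1062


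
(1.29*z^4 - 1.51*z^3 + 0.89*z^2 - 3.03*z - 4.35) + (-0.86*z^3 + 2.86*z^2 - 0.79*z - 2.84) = 1.29*z^4 - 2.37*z^3 + 3.75*z^2 - 3.82*z - 7.19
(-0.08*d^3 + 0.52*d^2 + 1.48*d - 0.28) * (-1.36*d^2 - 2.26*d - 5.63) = 0.1088*d^5 - 0.5264*d^4 - 2.7376*d^3 - 5.8916*d^2 - 7.6996*d + 1.5764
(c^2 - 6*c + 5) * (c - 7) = c^3 - 13*c^2 + 47*c - 35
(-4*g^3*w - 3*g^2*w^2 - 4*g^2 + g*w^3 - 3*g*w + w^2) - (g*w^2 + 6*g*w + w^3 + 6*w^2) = -4*g^3*w - 3*g^2*w^2 - 4*g^2 + g*w^3 - g*w^2 - 9*g*w - w^3 - 5*w^2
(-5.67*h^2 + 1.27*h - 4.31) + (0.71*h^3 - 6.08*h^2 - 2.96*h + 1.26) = 0.71*h^3 - 11.75*h^2 - 1.69*h - 3.05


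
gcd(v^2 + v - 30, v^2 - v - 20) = v - 5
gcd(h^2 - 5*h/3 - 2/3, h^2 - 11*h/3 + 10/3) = h - 2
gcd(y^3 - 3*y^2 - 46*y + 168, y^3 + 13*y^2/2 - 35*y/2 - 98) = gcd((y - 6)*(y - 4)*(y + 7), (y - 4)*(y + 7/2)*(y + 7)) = y^2 + 3*y - 28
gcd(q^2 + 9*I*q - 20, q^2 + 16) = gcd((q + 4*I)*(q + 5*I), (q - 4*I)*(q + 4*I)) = q + 4*I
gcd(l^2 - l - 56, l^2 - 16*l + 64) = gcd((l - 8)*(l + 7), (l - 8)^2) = l - 8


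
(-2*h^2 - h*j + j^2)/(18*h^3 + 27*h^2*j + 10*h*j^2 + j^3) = (-2*h + j)/(18*h^2 + 9*h*j + j^2)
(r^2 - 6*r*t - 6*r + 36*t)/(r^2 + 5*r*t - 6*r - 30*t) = (r - 6*t)/(r + 5*t)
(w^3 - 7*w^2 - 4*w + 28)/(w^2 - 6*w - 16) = (w^2 - 9*w + 14)/(w - 8)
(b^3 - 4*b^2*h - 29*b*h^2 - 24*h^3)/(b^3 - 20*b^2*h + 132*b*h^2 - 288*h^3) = (b^2 + 4*b*h + 3*h^2)/(b^2 - 12*b*h + 36*h^2)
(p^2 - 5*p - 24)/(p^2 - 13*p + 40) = (p + 3)/(p - 5)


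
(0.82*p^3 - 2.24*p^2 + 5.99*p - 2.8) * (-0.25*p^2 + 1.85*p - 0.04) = -0.205*p^5 + 2.077*p^4 - 5.6743*p^3 + 11.8711*p^2 - 5.4196*p + 0.112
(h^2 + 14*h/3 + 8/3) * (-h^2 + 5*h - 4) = -h^4 + h^3/3 + 50*h^2/3 - 16*h/3 - 32/3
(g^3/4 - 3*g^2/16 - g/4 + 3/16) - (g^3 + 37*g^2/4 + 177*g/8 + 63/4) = -3*g^3/4 - 151*g^2/16 - 179*g/8 - 249/16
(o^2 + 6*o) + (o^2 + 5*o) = 2*o^2 + 11*o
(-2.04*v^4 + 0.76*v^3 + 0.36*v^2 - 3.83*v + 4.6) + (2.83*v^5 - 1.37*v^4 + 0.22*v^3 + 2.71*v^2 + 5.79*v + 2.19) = 2.83*v^5 - 3.41*v^4 + 0.98*v^3 + 3.07*v^2 + 1.96*v + 6.79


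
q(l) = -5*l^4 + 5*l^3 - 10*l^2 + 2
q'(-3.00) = 735.00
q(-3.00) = -628.00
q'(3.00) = -465.00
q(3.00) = -358.00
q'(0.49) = -8.55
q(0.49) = -0.10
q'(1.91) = -122.84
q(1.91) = -66.18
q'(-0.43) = 12.96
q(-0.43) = -0.42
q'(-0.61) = 22.32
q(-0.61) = -3.55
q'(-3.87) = 1461.27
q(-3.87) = -1559.11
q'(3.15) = -539.28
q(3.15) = -433.23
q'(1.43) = -56.41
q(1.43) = -24.74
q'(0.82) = -17.34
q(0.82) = -4.23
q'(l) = -20*l^3 + 15*l^2 - 20*l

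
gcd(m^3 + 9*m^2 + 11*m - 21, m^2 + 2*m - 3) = m^2 + 2*m - 3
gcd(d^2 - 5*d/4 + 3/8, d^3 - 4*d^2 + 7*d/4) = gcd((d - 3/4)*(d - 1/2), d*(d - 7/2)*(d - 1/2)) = d - 1/2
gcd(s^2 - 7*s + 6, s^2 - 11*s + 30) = s - 6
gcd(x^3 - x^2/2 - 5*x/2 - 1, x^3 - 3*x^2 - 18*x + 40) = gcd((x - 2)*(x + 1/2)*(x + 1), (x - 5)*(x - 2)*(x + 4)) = x - 2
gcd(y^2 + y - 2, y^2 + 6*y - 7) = y - 1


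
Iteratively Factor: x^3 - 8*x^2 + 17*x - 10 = (x - 2)*(x^2 - 6*x + 5) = (x - 5)*(x - 2)*(x - 1)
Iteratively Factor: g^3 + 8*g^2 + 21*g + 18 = (g + 2)*(g^2 + 6*g + 9) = (g + 2)*(g + 3)*(g + 3)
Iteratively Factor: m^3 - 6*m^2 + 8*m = (m)*(m^2 - 6*m + 8) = m*(m - 4)*(m - 2)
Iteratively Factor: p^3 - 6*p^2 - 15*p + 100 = (p + 4)*(p^2 - 10*p + 25) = (p - 5)*(p + 4)*(p - 5)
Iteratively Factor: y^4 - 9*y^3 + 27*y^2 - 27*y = (y - 3)*(y^3 - 6*y^2 + 9*y) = y*(y - 3)*(y^2 - 6*y + 9) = y*(y - 3)^2*(y - 3)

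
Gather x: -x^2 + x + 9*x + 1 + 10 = -x^2 + 10*x + 11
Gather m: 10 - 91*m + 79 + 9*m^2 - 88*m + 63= 9*m^2 - 179*m + 152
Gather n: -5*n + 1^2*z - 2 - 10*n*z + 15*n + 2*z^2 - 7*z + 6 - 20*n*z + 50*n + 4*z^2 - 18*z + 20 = n*(60 - 30*z) + 6*z^2 - 24*z + 24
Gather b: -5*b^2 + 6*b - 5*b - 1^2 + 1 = -5*b^2 + b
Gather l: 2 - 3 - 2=-3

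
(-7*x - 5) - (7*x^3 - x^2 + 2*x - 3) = -7*x^3 + x^2 - 9*x - 2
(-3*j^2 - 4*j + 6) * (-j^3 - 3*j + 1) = 3*j^5 + 4*j^4 + 3*j^3 + 9*j^2 - 22*j + 6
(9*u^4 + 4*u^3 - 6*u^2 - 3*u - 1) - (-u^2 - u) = 9*u^4 + 4*u^3 - 5*u^2 - 2*u - 1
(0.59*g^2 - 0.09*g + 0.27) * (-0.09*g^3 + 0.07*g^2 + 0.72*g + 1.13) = -0.0531*g^5 + 0.0494*g^4 + 0.3942*g^3 + 0.6208*g^2 + 0.0927*g + 0.3051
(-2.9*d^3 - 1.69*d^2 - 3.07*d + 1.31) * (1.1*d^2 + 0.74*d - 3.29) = -3.19*d^5 - 4.005*d^4 + 4.9134*d^3 + 4.7293*d^2 + 11.0697*d - 4.3099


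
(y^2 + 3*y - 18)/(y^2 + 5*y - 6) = (y - 3)/(y - 1)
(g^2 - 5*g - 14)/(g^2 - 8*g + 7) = (g + 2)/(g - 1)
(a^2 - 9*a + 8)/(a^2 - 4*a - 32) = (a - 1)/(a + 4)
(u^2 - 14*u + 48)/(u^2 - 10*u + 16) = (u - 6)/(u - 2)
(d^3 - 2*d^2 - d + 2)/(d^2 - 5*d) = (d^3 - 2*d^2 - d + 2)/(d*(d - 5))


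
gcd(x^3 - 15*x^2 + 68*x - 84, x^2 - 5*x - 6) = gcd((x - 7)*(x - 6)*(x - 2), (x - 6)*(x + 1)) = x - 6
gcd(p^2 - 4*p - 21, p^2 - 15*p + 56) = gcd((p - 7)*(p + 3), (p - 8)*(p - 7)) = p - 7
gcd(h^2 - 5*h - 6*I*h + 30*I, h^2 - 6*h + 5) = h - 5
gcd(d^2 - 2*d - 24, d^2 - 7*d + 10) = 1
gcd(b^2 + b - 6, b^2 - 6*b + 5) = 1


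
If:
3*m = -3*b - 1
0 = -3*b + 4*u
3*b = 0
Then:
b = 0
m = -1/3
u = 0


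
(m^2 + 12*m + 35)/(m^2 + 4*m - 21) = (m + 5)/(m - 3)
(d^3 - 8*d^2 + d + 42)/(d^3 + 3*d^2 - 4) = (d^2 - 10*d + 21)/(d^2 + d - 2)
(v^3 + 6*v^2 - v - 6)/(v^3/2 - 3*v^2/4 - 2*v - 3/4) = 4*(v^2 + 5*v - 6)/(2*v^2 - 5*v - 3)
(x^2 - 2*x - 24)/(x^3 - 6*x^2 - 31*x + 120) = (x^2 - 2*x - 24)/(x^3 - 6*x^2 - 31*x + 120)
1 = 1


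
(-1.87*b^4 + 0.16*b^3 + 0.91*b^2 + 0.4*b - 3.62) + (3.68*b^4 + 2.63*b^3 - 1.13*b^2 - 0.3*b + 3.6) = 1.81*b^4 + 2.79*b^3 - 0.22*b^2 + 0.1*b - 0.02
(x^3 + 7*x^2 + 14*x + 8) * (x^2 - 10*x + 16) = x^5 - 3*x^4 - 40*x^3 - 20*x^2 + 144*x + 128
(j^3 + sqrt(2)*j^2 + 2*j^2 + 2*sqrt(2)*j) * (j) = j^4 + sqrt(2)*j^3 + 2*j^3 + 2*sqrt(2)*j^2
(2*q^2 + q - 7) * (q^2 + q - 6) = 2*q^4 + 3*q^3 - 18*q^2 - 13*q + 42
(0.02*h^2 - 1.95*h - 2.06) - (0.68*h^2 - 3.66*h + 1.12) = -0.66*h^2 + 1.71*h - 3.18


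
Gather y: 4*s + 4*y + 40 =4*s + 4*y + 40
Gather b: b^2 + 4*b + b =b^2 + 5*b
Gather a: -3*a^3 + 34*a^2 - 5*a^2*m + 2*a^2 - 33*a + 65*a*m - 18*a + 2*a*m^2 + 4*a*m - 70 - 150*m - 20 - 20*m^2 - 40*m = -3*a^3 + a^2*(36 - 5*m) + a*(2*m^2 + 69*m - 51) - 20*m^2 - 190*m - 90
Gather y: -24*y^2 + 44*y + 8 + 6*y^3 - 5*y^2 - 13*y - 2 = 6*y^3 - 29*y^2 + 31*y + 6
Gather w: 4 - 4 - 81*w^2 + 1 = 1 - 81*w^2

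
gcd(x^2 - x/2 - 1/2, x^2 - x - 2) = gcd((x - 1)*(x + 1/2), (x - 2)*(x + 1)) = 1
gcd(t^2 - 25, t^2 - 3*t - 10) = t - 5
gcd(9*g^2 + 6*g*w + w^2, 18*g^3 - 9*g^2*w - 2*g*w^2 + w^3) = 3*g + w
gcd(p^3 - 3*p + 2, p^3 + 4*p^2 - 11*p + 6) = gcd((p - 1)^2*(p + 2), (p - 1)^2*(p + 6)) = p^2 - 2*p + 1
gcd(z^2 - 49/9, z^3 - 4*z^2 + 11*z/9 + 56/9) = z - 7/3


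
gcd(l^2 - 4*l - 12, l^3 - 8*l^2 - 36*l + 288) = l - 6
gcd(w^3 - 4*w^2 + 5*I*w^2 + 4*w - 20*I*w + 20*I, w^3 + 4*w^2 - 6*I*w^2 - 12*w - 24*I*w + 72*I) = w - 2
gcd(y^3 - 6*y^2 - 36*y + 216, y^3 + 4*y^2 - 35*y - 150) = y - 6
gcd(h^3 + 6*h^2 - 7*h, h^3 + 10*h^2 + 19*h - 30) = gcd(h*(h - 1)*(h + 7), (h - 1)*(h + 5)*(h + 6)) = h - 1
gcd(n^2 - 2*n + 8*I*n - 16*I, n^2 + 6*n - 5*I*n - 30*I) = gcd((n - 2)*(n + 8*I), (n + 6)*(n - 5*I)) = 1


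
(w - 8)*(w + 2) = w^2 - 6*w - 16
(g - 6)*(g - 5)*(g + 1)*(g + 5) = g^4 - 5*g^3 - 31*g^2 + 125*g + 150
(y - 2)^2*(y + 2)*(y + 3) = y^4 + y^3 - 10*y^2 - 4*y + 24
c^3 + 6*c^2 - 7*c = c*(c - 1)*(c + 7)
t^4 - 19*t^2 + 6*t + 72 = (t - 3)^2*(t + 2)*(t + 4)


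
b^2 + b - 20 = (b - 4)*(b + 5)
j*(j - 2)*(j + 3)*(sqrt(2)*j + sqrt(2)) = sqrt(2)*j^4 + 2*sqrt(2)*j^3 - 5*sqrt(2)*j^2 - 6*sqrt(2)*j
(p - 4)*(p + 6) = p^2 + 2*p - 24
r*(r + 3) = r^2 + 3*r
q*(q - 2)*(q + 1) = q^3 - q^2 - 2*q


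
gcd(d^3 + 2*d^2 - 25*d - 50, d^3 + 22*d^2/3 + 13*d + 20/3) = d + 5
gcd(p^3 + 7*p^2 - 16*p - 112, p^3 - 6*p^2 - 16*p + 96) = p^2 - 16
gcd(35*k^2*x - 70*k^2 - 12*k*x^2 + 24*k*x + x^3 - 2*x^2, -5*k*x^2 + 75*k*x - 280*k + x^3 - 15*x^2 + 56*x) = -5*k + x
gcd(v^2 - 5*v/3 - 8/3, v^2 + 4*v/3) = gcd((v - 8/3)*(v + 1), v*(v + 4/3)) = 1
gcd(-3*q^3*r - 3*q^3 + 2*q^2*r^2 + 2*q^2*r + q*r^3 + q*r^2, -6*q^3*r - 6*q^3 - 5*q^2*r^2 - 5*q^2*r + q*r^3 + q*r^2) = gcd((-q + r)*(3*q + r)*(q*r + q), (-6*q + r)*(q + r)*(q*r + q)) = q*r + q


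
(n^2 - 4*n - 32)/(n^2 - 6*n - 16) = (n + 4)/(n + 2)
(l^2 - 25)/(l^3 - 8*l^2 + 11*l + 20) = (l + 5)/(l^2 - 3*l - 4)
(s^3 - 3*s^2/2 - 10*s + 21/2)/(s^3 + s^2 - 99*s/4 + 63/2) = 2*(s^2 + 2*s - 3)/(2*s^2 + 9*s - 18)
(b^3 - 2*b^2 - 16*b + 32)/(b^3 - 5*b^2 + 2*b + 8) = (b + 4)/(b + 1)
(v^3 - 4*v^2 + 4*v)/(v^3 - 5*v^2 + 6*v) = (v - 2)/(v - 3)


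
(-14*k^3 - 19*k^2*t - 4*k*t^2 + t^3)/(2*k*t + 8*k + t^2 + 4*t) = (-7*k^2 - 6*k*t + t^2)/(t + 4)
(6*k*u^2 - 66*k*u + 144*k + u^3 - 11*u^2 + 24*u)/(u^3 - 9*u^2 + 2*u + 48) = (6*k + u)/(u + 2)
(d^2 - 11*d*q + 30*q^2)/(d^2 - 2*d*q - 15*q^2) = (d - 6*q)/(d + 3*q)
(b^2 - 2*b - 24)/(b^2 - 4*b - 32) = (b - 6)/(b - 8)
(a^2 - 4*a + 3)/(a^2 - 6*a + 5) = (a - 3)/(a - 5)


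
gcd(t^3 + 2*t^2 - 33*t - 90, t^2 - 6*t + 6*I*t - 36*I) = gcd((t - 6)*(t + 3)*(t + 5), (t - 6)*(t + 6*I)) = t - 6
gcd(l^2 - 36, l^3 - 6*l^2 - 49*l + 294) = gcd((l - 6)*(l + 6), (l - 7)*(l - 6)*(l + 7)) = l - 6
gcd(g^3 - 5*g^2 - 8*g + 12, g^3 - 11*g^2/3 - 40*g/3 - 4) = g^2 - 4*g - 12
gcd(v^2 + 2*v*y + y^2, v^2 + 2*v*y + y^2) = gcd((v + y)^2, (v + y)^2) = v^2 + 2*v*y + y^2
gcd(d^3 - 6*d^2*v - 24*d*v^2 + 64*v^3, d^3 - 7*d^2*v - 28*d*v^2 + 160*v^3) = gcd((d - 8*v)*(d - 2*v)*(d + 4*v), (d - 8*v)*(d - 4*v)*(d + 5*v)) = -d + 8*v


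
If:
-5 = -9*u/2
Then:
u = 10/9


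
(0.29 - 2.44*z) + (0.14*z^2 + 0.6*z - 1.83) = 0.14*z^2 - 1.84*z - 1.54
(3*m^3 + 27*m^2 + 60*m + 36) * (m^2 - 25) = 3*m^5 + 27*m^4 - 15*m^3 - 639*m^2 - 1500*m - 900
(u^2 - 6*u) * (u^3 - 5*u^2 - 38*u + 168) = u^5 - 11*u^4 - 8*u^3 + 396*u^2 - 1008*u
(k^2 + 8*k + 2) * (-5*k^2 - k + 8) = -5*k^4 - 41*k^3 - 10*k^2 + 62*k + 16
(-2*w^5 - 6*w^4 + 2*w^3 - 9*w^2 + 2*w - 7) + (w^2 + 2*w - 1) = -2*w^5 - 6*w^4 + 2*w^3 - 8*w^2 + 4*w - 8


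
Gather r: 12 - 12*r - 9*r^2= -9*r^2 - 12*r + 12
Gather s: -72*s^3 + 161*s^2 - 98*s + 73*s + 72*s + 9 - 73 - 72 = -72*s^3 + 161*s^2 + 47*s - 136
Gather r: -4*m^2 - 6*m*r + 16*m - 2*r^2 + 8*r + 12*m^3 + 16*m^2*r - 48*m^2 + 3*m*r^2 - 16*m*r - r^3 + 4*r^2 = 12*m^3 - 52*m^2 + 16*m - r^3 + r^2*(3*m + 2) + r*(16*m^2 - 22*m + 8)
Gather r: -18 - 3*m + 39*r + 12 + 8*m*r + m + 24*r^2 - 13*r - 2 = -2*m + 24*r^2 + r*(8*m + 26) - 8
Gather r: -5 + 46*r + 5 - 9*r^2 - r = -9*r^2 + 45*r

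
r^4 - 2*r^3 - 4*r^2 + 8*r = r*(r - 2)^2*(r + 2)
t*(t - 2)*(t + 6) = t^3 + 4*t^2 - 12*t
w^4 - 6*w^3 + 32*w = w*(w - 4)^2*(w + 2)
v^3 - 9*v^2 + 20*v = v*(v - 5)*(v - 4)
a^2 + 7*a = a*(a + 7)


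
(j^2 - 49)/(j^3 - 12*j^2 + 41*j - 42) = (j + 7)/(j^2 - 5*j + 6)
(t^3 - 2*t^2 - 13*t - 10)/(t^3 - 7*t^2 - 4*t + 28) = (t^2 - 4*t - 5)/(t^2 - 9*t + 14)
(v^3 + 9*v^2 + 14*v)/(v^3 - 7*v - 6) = v*(v + 7)/(v^2 - 2*v - 3)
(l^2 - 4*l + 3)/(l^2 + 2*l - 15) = (l - 1)/(l + 5)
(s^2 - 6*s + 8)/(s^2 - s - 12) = (s - 2)/(s + 3)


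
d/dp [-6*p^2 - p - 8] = -12*p - 1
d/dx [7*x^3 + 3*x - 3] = 21*x^2 + 3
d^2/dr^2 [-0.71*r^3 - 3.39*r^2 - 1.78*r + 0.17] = -4.26*r - 6.78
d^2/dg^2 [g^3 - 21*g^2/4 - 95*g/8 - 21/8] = 6*g - 21/2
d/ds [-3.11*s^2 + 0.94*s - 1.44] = 0.94 - 6.22*s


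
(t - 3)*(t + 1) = t^2 - 2*t - 3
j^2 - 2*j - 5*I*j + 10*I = (j - 2)*(j - 5*I)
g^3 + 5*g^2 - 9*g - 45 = (g - 3)*(g + 3)*(g + 5)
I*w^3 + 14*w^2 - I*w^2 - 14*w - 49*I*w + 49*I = (w - 7*I)^2*(I*w - I)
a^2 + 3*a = a*(a + 3)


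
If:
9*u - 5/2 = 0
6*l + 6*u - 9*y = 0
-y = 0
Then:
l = -5/18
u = 5/18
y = 0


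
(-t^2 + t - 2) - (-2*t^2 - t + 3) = t^2 + 2*t - 5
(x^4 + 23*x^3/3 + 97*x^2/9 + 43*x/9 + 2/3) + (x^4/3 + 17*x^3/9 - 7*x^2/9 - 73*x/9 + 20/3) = 4*x^4/3 + 86*x^3/9 + 10*x^2 - 10*x/3 + 22/3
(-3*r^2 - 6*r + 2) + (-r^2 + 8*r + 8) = -4*r^2 + 2*r + 10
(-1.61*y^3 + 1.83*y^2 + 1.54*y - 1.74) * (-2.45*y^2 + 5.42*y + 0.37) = 3.9445*y^5 - 13.2097*y^4 + 5.5499*y^3 + 13.2869*y^2 - 8.861*y - 0.6438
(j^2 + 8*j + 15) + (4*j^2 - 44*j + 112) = 5*j^2 - 36*j + 127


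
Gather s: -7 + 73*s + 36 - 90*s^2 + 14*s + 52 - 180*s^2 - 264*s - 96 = -270*s^2 - 177*s - 15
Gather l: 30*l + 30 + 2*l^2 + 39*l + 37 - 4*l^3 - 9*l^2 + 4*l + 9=-4*l^3 - 7*l^2 + 73*l + 76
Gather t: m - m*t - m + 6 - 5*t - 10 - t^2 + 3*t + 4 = -t^2 + t*(-m - 2)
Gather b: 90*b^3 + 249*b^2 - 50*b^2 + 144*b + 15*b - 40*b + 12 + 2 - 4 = 90*b^3 + 199*b^2 + 119*b + 10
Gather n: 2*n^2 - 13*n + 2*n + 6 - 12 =2*n^2 - 11*n - 6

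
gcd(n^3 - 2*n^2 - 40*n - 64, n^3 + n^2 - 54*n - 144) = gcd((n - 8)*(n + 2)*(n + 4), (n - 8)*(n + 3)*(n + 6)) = n - 8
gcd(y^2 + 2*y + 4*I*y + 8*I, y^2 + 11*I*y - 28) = y + 4*I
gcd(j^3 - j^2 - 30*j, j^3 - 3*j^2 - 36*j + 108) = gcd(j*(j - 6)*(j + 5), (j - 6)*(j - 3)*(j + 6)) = j - 6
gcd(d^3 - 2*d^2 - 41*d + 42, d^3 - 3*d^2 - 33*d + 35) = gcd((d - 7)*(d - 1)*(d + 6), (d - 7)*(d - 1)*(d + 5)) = d^2 - 8*d + 7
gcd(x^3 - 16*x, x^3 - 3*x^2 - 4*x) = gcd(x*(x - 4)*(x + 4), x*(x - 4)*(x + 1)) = x^2 - 4*x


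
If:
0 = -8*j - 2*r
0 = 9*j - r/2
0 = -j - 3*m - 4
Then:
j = 0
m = -4/3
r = 0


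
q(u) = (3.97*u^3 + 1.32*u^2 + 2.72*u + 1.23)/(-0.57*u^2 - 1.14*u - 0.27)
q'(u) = (1.14*u + 1.14)*(3.97*u^3 + 1.32*u^2 + 2.72*u + 1.23)/(-0.57*u^2 - 1.14*u - 0.27)^2 + (11.91*u^2 + 2.64*u + 2.72)/(-0.57*u^2 - 1.14*u - 0.27) = (-2.2629*u^4 - 9.0516*u^3 - 3.1701*u^2 + 0.6894*u + 0.6678)/(0.3249*u^4 + 1.2996*u^3 + 1.6074*u^2 + 0.6156*u + 0.0729)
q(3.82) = -19.48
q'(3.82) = -6.15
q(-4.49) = 51.75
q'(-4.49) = -3.78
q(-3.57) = 49.73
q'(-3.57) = 0.17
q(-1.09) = -17.97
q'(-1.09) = 53.61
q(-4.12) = 50.53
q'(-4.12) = -2.72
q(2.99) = -14.51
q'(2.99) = -5.82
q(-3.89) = 50.01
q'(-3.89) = -1.78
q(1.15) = -5.20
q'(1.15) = -3.75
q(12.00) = -73.77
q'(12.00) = -6.83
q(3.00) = -14.56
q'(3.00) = -5.83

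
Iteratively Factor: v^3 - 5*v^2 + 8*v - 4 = (v - 2)*(v^2 - 3*v + 2) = (v - 2)^2*(v - 1)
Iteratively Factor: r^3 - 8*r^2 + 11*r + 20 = (r + 1)*(r^2 - 9*r + 20) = (r - 5)*(r + 1)*(r - 4)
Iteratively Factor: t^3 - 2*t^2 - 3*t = (t + 1)*(t^2 - 3*t) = (t - 3)*(t + 1)*(t)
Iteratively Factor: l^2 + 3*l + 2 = (l + 1)*(l + 2)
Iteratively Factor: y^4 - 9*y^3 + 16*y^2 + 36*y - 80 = (y - 4)*(y^3 - 5*y^2 - 4*y + 20) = (y - 5)*(y - 4)*(y^2 - 4) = (y - 5)*(y - 4)*(y - 2)*(y + 2)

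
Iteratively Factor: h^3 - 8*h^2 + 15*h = (h - 3)*(h^2 - 5*h) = h*(h - 3)*(h - 5)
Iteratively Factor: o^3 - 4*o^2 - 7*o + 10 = (o + 2)*(o^2 - 6*o + 5) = (o - 5)*(o + 2)*(o - 1)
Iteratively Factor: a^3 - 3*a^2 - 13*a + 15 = (a + 3)*(a^2 - 6*a + 5) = (a - 1)*(a + 3)*(a - 5)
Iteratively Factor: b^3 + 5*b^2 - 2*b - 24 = (b - 2)*(b^2 + 7*b + 12) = (b - 2)*(b + 3)*(b + 4)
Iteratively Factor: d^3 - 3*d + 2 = (d + 2)*(d^2 - 2*d + 1) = (d - 1)*(d + 2)*(d - 1)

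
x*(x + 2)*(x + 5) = x^3 + 7*x^2 + 10*x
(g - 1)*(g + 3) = g^2 + 2*g - 3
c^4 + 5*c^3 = c^3*(c + 5)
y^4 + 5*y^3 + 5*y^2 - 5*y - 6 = (y - 1)*(y + 1)*(y + 2)*(y + 3)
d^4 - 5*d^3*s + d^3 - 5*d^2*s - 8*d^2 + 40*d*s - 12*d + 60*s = (d - 3)*(d + 2)^2*(d - 5*s)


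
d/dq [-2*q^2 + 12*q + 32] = 12 - 4*q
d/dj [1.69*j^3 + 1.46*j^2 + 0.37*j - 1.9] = 5.07*j^2 + 2.92*j + 0.37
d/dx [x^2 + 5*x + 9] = 2*x + 5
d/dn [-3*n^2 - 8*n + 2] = -6*n - 8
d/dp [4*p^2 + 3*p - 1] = 8*p + 3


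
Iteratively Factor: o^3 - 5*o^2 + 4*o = (o)*(o^2 - 5*o + 4) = o*(o - 1)*(o - 4)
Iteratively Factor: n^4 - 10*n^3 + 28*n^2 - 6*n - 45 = (n - 3)*(n^3 - 7*n^2 + 7*n + 15) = (n - 5)*(n - 3)*(n^2 - 2*n - 3) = (n - 5)*(n - 3)^2*(n + 1)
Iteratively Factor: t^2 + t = (t)*(t + 1)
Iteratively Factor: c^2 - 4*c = (c)*(c - 4)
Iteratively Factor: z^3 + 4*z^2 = (z)*(z^2 + 4*z) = z*(z + 4)*(z)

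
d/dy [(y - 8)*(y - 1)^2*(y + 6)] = 4*y^3 - 12*y^2 - 86*y + 94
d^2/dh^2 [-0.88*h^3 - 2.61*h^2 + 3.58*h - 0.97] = -5.28*h - 5.22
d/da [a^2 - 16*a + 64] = 2*a - 16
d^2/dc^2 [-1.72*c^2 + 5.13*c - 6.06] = -3.44000000000000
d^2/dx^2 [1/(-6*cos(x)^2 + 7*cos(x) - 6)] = (-144*sin(x)^4 - 23*sin(x)^2 - 399*cos(x)/2 + 63*cos(3*x)/2 + 193)/(6*sin(x)^2 + 7*cos(x) - 12)^3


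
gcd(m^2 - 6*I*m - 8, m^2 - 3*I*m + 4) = m - 4*I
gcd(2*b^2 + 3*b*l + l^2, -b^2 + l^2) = b + l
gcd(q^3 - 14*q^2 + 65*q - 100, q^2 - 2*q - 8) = q - 4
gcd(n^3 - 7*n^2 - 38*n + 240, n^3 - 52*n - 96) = n^2 - 2*n - 48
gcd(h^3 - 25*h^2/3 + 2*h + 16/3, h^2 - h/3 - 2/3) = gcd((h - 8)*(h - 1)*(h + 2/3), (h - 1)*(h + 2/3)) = h^2 - h/3 - 2/3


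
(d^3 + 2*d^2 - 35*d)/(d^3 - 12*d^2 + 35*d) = (d + 7)/(d - 7)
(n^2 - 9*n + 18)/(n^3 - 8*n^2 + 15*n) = (n - 6)/(n*(n - 5))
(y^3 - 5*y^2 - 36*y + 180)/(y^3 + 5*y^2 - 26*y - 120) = (y - 6)/(y + 4)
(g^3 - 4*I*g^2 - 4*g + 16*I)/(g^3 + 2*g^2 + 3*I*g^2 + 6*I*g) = (g^2 - 2*g*(1 + 2*I) + 8*I)/(g*(g + 3*I))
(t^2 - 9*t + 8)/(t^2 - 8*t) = (t - 1)/t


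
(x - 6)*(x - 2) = x^2 - 8*x + 12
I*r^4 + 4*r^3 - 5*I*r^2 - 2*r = r*(r - 2*I)*(r - I)*(I*r + 1)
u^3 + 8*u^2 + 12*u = u*(u + 2)*(u + 6)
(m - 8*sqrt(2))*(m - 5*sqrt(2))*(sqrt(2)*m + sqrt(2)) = sqrt(2)*m^3 - 26*m^2 + sqrt(2)*m^2 - 26*m + 80*sqrt(2)*m + 80*sqrt(2)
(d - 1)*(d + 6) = d^2 + 5*d - 6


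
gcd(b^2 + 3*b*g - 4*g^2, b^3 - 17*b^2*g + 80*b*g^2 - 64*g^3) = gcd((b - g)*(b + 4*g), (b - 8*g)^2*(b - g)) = b - g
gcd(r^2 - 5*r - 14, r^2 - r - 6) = r + 2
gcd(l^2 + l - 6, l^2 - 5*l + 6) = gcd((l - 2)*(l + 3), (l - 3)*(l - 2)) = l - 2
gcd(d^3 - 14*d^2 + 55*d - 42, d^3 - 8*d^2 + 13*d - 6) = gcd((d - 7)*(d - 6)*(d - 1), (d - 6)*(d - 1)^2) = d^2 - 7*d + 6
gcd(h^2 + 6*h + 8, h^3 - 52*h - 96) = h + 2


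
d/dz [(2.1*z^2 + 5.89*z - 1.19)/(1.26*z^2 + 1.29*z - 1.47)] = (-4.7124*z^2 - 3.1752*z - 7.1232)/(1.5876*z^4 + 3.2508*z^3 - 2.0403*z^2 - 3.7926*z + 2.1609)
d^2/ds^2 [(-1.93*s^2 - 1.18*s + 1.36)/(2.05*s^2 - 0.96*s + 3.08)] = (-17.51438*s^3 + 107.40852*s^2 + 28.64424*s - 58.26288)/(8.615125*s^6 - 12.1032*s^5 + 44.49894*s^4 - 37.253376*s^3 + 66.856944*s^2 - 27.320832*s + 29.218112)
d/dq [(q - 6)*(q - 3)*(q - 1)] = 3*q^2 - 20*q + 27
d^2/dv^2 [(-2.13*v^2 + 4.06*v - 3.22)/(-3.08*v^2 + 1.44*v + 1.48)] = (-58.135616*v^3 + 241.5336*v^2 - 196.730688*v + 69.346528)/(29.218112*v^6 - 40.981248*v^5 - 22.959552*v^4 + 36.398592*v^3 + 11.032512*v^2 - 9.462528*v - 3.241792)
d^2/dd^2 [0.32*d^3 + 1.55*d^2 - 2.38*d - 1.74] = 1.92*d + 3.1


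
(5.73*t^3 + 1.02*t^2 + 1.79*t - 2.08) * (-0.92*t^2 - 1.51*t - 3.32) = -5.2716*t^5 - 9.5907*t^4 - 22.2106*t^3 - 4.1757*t^2 - 2.802*t + 6.9056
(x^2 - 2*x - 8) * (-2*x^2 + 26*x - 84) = -2*x^4 + 30*x^3 - 120*x^2 - 40*x + 672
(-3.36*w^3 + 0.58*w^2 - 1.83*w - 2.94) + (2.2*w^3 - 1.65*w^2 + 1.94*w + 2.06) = -1.16*w^3 - 1.07*w^2 + 0.11*w - 0.88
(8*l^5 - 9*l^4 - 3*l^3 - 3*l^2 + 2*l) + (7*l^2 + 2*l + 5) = 8*l^5 - 9*l^4 - 3*l^3 + 4*l^2 + 4*l + 5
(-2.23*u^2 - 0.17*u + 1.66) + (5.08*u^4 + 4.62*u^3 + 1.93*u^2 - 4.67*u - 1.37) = 5.08*u^4 + 4.62*u^3 - 0.3*u^2 - 4.84*u + 0.29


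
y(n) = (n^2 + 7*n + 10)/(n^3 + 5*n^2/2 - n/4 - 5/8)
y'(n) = (2*n + 7)/(n^3 + 5*n^2/2 - n/4 - 5/8) + (-3*n^2 - 5*n + 1/4)*(n^2 + 7*n + 10)/(n^3 + 5*n^2/2 - n/4 - 5/8)^2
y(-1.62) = 0.61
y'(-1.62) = 1.94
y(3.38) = 0.69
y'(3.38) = -0.32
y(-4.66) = 0.02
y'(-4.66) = 0.07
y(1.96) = 1.72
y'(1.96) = -1.58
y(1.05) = 6.10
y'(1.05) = -13.73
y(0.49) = -461.81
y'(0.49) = -45829.87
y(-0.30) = -22.70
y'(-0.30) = 77.26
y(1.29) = 3.86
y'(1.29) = -6.28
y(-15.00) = -0.05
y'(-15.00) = 0.00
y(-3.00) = 0.46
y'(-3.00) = 1.00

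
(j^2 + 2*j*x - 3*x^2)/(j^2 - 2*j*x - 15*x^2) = (-j + x)/(-j + 5*x)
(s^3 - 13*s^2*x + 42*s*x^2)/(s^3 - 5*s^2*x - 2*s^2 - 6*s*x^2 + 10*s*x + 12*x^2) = s*(s - 7*x)/(s^2 + s*x - 2*s - 2*x)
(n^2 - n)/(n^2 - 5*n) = (n - 1)/(n - 5)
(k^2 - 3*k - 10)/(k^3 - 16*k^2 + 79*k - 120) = (k + 2)/(k^2 - 11*k + 24)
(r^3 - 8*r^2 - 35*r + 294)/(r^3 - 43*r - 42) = (r - 7)/(r + 1)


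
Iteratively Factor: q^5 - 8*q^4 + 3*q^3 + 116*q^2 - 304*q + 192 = (q + 4)*(q^4 - 12*q^3 + 51*q^2 - 88*q + 48) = (q - 4)*(q + 4)*(q^3 - 8*q^2 + 19*q - 12) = (q - 4)*(q - 3)*(q + 4)*(q^2 - 5*q + 4) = (q - 4)^2*(q - 3)*(q + 4)*(q - 1)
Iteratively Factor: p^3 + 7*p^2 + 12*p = (p + 4)*(p^2 + 3*p) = p*(p + 4)*(p + 3)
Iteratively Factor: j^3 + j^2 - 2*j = (j + 2)*(j^2 - j) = (j - 1)*(j + 2)*(j)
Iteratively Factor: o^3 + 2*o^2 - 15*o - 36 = (o + 3)*(o^2 - o - 12) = (o - 4)*(o + 3)*(o + 3)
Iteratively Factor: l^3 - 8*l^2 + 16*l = (l - 4)*(l^2 - 4*l) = (l - 4)^2*(l)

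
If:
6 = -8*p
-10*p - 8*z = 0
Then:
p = -3/4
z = 15/16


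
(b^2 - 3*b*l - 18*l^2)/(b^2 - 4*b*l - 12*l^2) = (b + 3*l)/(b + 2*l)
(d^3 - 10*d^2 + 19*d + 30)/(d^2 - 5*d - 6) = d - 5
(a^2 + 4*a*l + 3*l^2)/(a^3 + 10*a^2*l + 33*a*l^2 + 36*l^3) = (a + l)/(a^2 + 7*a*l + 12*l^2)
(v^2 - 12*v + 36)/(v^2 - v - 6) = (-v^2 + 12*v - 36)/(-v^2 + v + 6)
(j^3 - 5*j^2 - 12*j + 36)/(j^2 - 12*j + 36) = (j^2 + j - 6)/(j - 6)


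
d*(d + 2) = d^2 + 2*d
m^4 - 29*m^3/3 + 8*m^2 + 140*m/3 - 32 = (m - 8)*(m - 3)*(m - 2/3)*(m + 2)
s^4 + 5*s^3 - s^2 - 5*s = s*(s - 1)*(s + 1)*(s + 5)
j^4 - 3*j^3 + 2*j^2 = j^2*(j - 2)*(j - 1)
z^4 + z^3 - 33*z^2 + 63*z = z*(z - 3)^2*(z + 7)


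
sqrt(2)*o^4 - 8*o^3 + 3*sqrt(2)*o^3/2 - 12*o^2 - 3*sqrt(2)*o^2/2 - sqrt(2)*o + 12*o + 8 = (o - 1)*(o + 2)*(o - 4*sqrt(2))*(sqrt(2)*o + sqrt(2)/2)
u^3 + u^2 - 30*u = u*(u - 5)*(u + 6)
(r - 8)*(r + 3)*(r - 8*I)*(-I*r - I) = -I*r^4 - 8*r^3 + 4*I*r^3 + 32*r^2 + 29*I*r^2 + 232*r + 24*I*r + 192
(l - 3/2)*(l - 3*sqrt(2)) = l^2 - 3*sqrt(2)*l - 3*l/2 + 9*sqrt(2)/2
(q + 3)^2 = q^2 + 6*q + 9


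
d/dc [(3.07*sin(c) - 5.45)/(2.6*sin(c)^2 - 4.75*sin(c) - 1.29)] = (-7.982*sin(c)^2 + 28.34*sin(c) - 29.8478)*cos(c)/(6.76*sin(c)^4 - 24.7*sin(c)^3 + 15.8545*sin(c)^2 + 12.255*sin(c) + 1.6641)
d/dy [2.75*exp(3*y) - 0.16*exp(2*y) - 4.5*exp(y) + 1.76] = (8.25*exp(2*y) - 0.32*exp(y) - 4.5)*exp(y)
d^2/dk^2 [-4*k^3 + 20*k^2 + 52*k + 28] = 40 - 24*k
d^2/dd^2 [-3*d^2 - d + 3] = -6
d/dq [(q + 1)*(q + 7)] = 2*q + 8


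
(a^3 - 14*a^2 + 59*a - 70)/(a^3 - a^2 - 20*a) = (a^2 - 9*a + 14)/(a*(a + 4))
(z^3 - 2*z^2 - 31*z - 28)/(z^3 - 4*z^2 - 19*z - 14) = (z + 4)/(z + 2)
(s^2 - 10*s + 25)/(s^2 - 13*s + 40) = (s - 5)/(s - 8)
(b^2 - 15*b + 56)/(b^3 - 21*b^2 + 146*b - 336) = 1/(b - 6)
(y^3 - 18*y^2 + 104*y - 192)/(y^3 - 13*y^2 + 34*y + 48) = (y - 4)/(y + 1)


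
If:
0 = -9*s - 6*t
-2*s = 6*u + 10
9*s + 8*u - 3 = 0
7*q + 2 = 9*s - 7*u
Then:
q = 739/133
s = 49/19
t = -147/38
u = -48/19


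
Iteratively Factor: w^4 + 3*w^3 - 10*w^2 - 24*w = (w + 4)*(w^3 - w^2 - 6*w) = (w - 3)*(w + 4)*(w^2 + 2*w) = (w - 3)*(w + 2)*(w + 4)*(w)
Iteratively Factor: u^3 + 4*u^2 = (u)*(u^2 + 4*u) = u*(u + 4)*(u)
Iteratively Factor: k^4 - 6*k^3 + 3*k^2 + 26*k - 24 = (k - 1)*(k^3 - 5*k^2 - 2*k + 24) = (k - 4)*(k - 1)*(k^2 - k - 6) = (k - 4)*(k - 3)*(k - 1)*(k + 2)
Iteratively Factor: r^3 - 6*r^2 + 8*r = (r)*(r^2 - 6*r + 8) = r*(r - 2)*(r - 4)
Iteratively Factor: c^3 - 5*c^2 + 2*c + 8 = (c - 4)*(c^2 - c - 2) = (c - 4)*(c - 2)*(c + 1)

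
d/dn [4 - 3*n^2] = -6*n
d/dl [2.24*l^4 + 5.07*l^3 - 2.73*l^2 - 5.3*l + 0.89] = 8.96*l^3 + 15.21*l^2 - 5.46*l - 5.3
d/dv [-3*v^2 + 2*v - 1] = 2 - 6*v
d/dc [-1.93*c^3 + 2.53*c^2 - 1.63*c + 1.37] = -5.79*c^2 + 5.06*c - 1.63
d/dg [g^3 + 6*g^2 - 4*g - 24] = 3*g^2 + 12*g - 4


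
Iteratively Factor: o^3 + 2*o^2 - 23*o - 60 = (o - 5)*(o^2 + 7*o + 12) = (o - 5)*(o + 3)*(o + 4)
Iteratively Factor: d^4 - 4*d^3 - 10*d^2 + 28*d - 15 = (d - 5)*(d^3 + d^2 - 5*d + 3) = (d - 5)*(d - 1)*(d^2 + 2*d - 3) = (d - 5)*(d - 1)*(d + 3)*(d - 1)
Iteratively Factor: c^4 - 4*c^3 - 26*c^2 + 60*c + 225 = (c - 5)*(c^3 + c^2 - 21*c - 45) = (c - 5)*(c + 3)*(c^2 - 2*c - 15) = (c - 5)*(c + 3)^2*(c - 5)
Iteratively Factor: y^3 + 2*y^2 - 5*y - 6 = (y - 2)*(y^2 + 4*y + 3) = (y - 2)*(y + 3)*(y + 1)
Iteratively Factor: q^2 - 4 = (q - 2)*(q + 2)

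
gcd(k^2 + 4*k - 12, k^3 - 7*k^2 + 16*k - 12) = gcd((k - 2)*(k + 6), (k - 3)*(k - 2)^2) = k - 2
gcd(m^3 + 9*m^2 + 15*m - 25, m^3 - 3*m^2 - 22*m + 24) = m - 1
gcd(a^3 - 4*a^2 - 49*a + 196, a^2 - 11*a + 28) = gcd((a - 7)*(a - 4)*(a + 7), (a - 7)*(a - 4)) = a^2 - 11*a + 28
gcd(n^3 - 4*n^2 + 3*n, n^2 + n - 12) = n - 3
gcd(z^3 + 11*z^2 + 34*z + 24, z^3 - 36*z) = z + 6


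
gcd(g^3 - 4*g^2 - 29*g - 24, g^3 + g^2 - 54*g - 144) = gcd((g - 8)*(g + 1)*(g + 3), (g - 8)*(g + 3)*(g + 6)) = g^2 - 5*g - 24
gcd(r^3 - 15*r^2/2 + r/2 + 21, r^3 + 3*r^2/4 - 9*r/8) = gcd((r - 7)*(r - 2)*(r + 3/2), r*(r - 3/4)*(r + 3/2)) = r + 3/2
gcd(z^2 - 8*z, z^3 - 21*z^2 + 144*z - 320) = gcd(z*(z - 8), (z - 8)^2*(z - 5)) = z - 8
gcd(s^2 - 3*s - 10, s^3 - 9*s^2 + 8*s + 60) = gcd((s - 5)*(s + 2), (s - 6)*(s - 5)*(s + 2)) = s^2 - 3*s - 10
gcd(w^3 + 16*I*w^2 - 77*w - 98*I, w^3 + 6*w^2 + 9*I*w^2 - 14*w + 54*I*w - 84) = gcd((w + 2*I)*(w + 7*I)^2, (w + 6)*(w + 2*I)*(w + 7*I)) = w^2 + 9*I*w - 14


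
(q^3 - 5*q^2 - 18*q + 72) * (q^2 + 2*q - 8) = q^5 - 3*q^4 - 36*q^3 + 76*q^2 + 288*q - 576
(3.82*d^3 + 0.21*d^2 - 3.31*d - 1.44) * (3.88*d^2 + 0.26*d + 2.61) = 14.8216*d^5 + 1.808*d^4 - 2.818*d^3 - 5.8997*d^2 - 9.0135*d - 3.7584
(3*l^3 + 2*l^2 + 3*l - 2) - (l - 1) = 3*l^3 + 2*l^2 + 2*l - 1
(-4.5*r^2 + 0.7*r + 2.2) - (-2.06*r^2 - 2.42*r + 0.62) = -2.44*r^2 + 3.12*r + 1.58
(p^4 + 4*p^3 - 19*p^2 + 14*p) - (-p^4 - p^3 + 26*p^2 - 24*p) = 2*p^4 + 5*p^3 - 45*p^2 + 38*p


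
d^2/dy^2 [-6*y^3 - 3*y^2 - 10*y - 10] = -36*y - 6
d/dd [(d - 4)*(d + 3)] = 2*d - 1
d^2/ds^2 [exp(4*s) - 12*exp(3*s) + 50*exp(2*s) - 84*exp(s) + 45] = (16*exp(3*s) - 108*exp(2*s) + 200*exp(s) - 84)*exp(s)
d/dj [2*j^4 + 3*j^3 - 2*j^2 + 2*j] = 8*j^3 + 9*j^2 - 4*j + 2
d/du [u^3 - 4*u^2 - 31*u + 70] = 3*u^2 - 8*u - 31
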